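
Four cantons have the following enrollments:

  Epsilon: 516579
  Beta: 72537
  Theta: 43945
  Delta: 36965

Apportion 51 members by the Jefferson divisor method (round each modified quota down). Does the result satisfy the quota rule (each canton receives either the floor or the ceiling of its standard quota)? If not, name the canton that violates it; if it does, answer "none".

Standard quotas: Epsilon 39.320, Beta 5.521, Theta 3.345, Delta 2.814.
Jefferson allocation: Epsilon 41, Beta 5, Theta 3, Delta 2.
Epsilon has quota 39.320 (lower 39, upper 40) but receives 41 — outside the quota interval.

Epsilon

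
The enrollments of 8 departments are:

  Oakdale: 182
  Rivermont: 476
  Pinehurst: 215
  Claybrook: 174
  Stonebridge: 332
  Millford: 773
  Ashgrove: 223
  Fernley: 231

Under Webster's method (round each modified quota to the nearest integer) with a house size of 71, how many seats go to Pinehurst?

6

Standard divisor 2606/71 ≈ 36.704; standard quotas: Oakdale 4.959, Rivermont 12.969, Pinehurst 5.858, Claybrook 4.741, Stonebridge 9.045, Millford 21.060, Ashgrove 6.076, Fernley 6.294.
Rounding to the nearest integer gives Oakdale 5, Rivermont 13, Pinehurst 6, Claybrook 5, Stonebridge 9, Millford 21, Ashgrove 6, Fernley 6 — total 71, matching the house size, so no adjustment is needed.
Pinehurst receives 6.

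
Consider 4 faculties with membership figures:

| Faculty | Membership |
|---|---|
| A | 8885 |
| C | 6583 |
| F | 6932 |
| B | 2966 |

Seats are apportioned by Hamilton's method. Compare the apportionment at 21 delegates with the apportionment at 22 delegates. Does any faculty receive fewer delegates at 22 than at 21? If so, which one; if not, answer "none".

At 21 seats: A 7, C 5, F 6, B 3.
At 22 seats: A 8, C 6, F 6, B 2.
B drops from 3 to 2.

B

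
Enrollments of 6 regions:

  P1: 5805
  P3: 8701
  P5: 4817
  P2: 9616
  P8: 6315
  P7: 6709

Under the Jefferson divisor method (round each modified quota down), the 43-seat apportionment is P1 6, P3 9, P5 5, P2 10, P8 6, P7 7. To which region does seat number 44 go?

P8

Priority for the next seat is population ÷ (current seats + 1).
Priorities: P1 829.286, P3 870.100, P5 802.833, P2 874.182, P8 902.143, P7 838.625.
Highest priority: P8.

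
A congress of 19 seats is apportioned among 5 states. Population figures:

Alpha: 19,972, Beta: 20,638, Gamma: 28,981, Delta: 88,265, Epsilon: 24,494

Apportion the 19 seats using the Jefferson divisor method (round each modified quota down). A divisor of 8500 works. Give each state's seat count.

With modified divisor 8500: modified quotas Alpha 2.350, Beta 2.428, Gamma 3.410, Delta 10.384, Epsilon 2.882.
Rounding down: Alpha 2, Beta 2, Gamma 3, Delta 10, Epsilon 2 (total 19).

Alpha: 2, Beta: 2, Gamma: 3, Delta: 10, Epsilon: 2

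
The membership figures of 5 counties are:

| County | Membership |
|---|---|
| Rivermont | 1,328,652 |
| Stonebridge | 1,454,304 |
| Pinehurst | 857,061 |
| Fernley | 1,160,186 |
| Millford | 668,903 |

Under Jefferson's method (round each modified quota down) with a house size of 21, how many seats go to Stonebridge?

6

Standard divisor 5469106/21 ≈ 260433.619; standard quotas: Rivermont 5.102, Stonebridge 5.584, Pinehurst 3.291, Fernley 4.455, Millford 2.568.
Rounding down gives 5, 5, 3, 4, 2 = 19 seats, so the divisor must be adjusted.
With modified divisor 227500: modified quotas Rivermont 5.840, Stonebridge 6.393, Pinehurst 3.767, Fernley 5.100, Millford 2.940.
Rounding down: Rivermont 5, Stonebridge 6, Pinehurst 3, Fernley 5, Millford 2 (total 21).
Stonebridge receives 6.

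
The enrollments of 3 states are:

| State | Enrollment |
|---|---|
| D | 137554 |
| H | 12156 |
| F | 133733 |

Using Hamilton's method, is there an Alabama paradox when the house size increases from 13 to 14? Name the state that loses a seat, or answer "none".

H

At 13 seats: D 6, H 1, F 6.
At 14 seats: D 7, H 0, F 7.
H drops from 1 to 0.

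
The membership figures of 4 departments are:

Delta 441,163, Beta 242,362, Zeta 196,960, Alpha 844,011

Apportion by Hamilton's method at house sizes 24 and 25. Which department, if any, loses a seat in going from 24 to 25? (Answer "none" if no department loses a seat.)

At 24 seats: Delta 6, Beta 3, Zeta 3, Alpha 12.
At 25 seats: Delta 6, Beta 4, Zeta 3, Alpha 12.
No department's allocation decreased.

none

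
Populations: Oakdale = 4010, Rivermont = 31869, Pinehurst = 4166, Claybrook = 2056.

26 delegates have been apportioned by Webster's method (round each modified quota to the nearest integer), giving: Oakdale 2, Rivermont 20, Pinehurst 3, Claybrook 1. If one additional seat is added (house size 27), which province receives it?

Oakdale

Priority for the next seat is population ÷ (current seats + 0.5).
Priorities: Oakdale 1604.000, Rivermont 1554.585, Pinehurst 1190.286, Claybrook 1370.667.
Highest priority: Oakdale.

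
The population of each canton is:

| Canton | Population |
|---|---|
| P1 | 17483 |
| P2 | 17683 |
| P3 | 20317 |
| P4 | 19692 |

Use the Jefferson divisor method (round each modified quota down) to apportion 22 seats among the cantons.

P1: 5; P2: 5; P3: 6; P4: 6

Standard divisor 75175/22 ≈ 3417.045; standard quotas: P1 5.116, P2 5.175, P3 5.946, P4 5.763.
Rounding down gives 5, 5, 5, 5 = 20 seats, so the divisor must be adjusted.
With modified divisor 3100: modified quotas P1 5.640, P2 5.704, P3 6.554, P4 6.352.
Rounding down: P1 5, P2 5, P3 6, P4 6 (total 22).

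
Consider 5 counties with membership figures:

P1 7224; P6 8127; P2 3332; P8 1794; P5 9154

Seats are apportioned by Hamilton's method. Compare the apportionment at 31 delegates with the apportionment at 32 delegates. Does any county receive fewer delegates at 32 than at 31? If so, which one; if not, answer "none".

At 31 seats: P1 8, P6 8, P2 3, P8 2, P5 10.
At 32 seats: P1 8, P6 9, P2 3, P8 2, P5 10.
No county's allocation decreased.

none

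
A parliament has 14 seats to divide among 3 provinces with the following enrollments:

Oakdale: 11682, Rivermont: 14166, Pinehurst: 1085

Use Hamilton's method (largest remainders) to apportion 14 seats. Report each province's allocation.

Oakdale=6, Rivermont=7, Pinehurst=1

Total 26933; standard divisor 26933/14 ≈ 1923.786.
Standard quotas: Oakdale 6.0724, Rivermont 7.3636, Pinehurst 0.5640.
Lower quotas: Oakdale 6, Rivermont 7, Pinehurst 0 (sum 13, leaving 1 seat).
Remainders in descending order: Pinehurst 0.5640, Rivermont 0.3636, Oakdale 0.0724.
The surplus seat goes to Pinehurst.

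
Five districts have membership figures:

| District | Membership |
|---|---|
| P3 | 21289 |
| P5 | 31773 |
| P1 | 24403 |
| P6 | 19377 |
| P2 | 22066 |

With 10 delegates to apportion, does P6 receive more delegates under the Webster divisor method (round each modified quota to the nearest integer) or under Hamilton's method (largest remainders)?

Webster: P3 2, P5 2, P1 2, P6 2, P2 2.
Hamilton: P3 2, P5 3, P1 2, P6 1, P2 2.
P6 gets 2 under Webster and 1 under Hamilton.

Webster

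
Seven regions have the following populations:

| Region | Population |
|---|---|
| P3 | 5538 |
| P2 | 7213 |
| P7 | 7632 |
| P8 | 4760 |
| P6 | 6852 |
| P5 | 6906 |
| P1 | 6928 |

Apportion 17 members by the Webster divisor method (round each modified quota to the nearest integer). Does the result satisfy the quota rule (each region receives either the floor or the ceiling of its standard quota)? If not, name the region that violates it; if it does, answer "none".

Standard quotas: P3 2.054, P2 2.676, P7 2.831, P8 1.766, P6 2.542, P5 2.562, P1 2.570.
Webster allocation: P3 2, P2 3, P7 3, P8 2, P6 2, P5 2, P1 3.
Every allocation lies between the lower and upper quota.

none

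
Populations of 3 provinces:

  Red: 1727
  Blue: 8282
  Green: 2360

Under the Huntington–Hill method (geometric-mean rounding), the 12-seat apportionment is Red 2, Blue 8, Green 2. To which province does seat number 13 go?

Blue

Priority for the next seat is population ÷ (√(s·(s+1))).
Priorities: Red 705.045, Blue 976.043, Green 963.466.
Highest priority: Blue.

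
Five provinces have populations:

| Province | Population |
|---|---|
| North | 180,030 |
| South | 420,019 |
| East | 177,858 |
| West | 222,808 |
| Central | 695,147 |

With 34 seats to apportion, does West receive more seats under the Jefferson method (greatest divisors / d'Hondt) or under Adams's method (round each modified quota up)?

Adams

Jefferson: North 3, South 9, East 3, West 4, Central 15.
Adams: North 4, South 8, East 4, West 5, Central 13.
West gets 4 under Jefferson and 5 under Adams.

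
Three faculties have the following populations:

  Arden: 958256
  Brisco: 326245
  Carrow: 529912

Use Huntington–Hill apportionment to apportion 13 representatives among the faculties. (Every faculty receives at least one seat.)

With divisor 140526: modified quotas Arden 6.819, Brisco 2.322, Carrow 3.771.
Geometric-mean thresholds: Arden √(6·7)=6.481, Brisco √(2·3)=2.449, Carrow √(3·4)=3.464.
Each quota rounded against its threshold gives Arden 7, Brisco 2, Carrow 4 (total 13).

Arden 7, Brisco 2, Carrow 4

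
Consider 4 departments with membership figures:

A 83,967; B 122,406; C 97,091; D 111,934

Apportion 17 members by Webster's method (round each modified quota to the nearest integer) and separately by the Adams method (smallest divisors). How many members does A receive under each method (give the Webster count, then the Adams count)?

3 and 4

Webster: A 3, B 5, C 4, D 5.
Adams: A 4, B 5, C 4, D 4.
A gets 3 under Webster and 4 under Adams.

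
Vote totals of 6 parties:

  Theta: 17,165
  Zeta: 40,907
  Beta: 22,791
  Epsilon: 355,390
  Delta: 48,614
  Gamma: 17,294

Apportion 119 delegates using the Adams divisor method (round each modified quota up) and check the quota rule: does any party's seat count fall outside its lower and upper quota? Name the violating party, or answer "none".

Epsilon

Standard quotas: Theta 4.068, Zeta 9.694, Beta 5.401, Epsilon 84.219, Delta 11.520, Gamma 4.098.
Adams allocation: Theta 4, Zeta 10, Beta 6, Epsilon 83, Delta 12, Gamma 4.
Epsilon has quota 84.219 (lower 84, upper 85) but receives 83 — outside the quota interval.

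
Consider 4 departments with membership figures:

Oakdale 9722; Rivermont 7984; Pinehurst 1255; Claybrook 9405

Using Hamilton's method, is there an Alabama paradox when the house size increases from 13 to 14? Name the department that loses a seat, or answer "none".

At 13 seats: Oakdale 4, Rivermont 4, Pinehurst 1, Claybrook 4.
At 14 seats: Oakdale 5, Rivermont 4, Pinehurst 0, Claybrook 5.
Pinehurst drops from 1 to 0.

Pinehurst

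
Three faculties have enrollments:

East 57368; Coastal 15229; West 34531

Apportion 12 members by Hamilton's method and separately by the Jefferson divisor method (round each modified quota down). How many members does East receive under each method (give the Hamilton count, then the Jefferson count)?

6 and 7

Hamilton: East 6, Coastal 2, West 4.
Jefferson: East 7, Coastal 1, West 4.
East gets 6 under Hamilton and 7 under Jefferson.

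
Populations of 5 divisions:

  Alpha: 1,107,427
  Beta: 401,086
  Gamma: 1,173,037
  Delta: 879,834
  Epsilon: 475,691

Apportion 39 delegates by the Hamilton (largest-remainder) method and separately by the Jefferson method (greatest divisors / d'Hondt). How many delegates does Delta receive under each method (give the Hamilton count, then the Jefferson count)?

Hamilton: Alpha 11, Beta 4, Gamma 11, Delta 8, Epsilon 5.
Jefferson: Alpha 11, Beta 4, Gamma 11, Delta 9, Epsilon 4.
Delta gets 8 under Hamilton and 9 under Jefferson.

8 and 9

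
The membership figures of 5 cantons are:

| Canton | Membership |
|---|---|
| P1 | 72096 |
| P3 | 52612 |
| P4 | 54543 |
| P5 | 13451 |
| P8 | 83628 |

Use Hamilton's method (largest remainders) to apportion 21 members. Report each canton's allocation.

P1 6, P3 4, P4 4, P5 1, P8 6

The standard divisor is 276330/21 ≈ 13158.571.
Standard quotas: P1 5.4790, P3 3.9983, P4 4.1451, P5 1.0222, P8 6.3554.
Lower quotas: P1 5, P3 3, P4 4, P5 1, P8 6 (sum 19, leaving 2 seats).
Remainders in descending order: P3 0.9983, P1 0.4790, P8 0.3554, P4 0.1451, P5 0.0222.
The surplus seats go to P3, P1.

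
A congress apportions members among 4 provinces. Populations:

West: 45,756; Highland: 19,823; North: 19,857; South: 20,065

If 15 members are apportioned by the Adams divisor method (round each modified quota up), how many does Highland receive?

Standard divisor 105501/15 ≈ 7033.4; standard quotas: West 6.506, Highland 2.818, North 2.823, South 2.853.
Rounding up gives 7, 3, 3, 3 = 16 seats, so the divisor must be adjusted.
With modified divisor 8400: modified quotas West 5.447, Highland 2.360, North 2.364, South 2.389.
Rounding up: West 6, Highland 3, North 3, South 3 (total 15).
Highland receives 3.

3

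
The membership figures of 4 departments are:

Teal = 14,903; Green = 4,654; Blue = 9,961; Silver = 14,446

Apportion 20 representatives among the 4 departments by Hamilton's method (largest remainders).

Teal: 7; Green: 2; Blue: 4; Silver: 7

Standard divisor: 43964 ÷ 20 ≈ 2198.2.
Standard quotas: Teal 6.7796, Green 2.1172, Blue 4.5314, Silver 6.5717.
Lower quotas: Teal 6, Green 2, Blue 4, Silver 6 (sum 18, leaving 2 seats).
Remainders in descending order: Teal 0.7796, Silver 0.5717, Blue 0.5314, Green 0.1172.
The surplus seats go to Teal, Silver.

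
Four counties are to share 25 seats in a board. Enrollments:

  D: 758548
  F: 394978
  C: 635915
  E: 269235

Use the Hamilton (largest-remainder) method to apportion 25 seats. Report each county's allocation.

Total 2058676; standard divisor 2058676/25 ≈ 82347.04.
Standard quotas: D 9.2116, F 4.7965, C 7.7224, E 3.2695.
Lower quotas: D 9, F 4, C 7, E 3 (sum 23, leaving 2 seats).
Remainders in descending order: F 0.7965, C 0.7224, E 0.2695, D 0.2116.
Largest remainders: F, C receive the extra seats.

D 9, F 5, C 8, E 3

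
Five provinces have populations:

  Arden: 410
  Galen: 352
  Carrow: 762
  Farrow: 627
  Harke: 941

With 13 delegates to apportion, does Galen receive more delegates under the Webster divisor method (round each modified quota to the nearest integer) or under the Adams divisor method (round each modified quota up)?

Webster: Arden 2, Galen 1, Carrow 3, Farrow 3, Harke 4.
Adams: Arden 2, Galen 2, Carrow 3, Farrow 2, Harke 4.
Galen gets 1 under Webster and 2 under Adams.

Adams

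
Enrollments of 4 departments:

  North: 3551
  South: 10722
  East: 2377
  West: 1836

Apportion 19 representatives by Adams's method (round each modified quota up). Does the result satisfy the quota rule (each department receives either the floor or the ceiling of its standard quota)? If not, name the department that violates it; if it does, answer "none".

Standard quotas: North 3.650, South 11.020, East 2.443, West 1.887.
Adams allocation: North 4, South 10, East 3, West 2.
South has quota 11.020 (lower 11, upper 12) but receives 10 — outside the quota interval.

South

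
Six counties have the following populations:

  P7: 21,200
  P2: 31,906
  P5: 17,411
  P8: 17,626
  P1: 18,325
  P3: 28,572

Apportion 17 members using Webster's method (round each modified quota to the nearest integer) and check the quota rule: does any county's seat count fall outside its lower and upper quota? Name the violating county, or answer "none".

none

Standard quotas: P7 2.669, P2 4.017, P5 2.192, P8 2.219, P1 2.307, P3 3.597.
Webster allocation: P7 3, P2 4, P5 2, P8 2, P1 2, P3 4.
Every allocation lies between the lower and upper quota.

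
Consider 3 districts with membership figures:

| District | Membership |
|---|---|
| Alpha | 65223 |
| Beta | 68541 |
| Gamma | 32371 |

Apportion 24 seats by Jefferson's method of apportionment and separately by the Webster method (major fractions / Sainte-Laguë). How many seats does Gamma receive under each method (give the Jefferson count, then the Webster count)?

Jefferson: Alpha 10, Beta 10, Gamma 4.
Webster: Alpha 9, Beta 10, Gamma 5.
Gamma gets 4 under Jefferson and 5 under Webster.

4 and 5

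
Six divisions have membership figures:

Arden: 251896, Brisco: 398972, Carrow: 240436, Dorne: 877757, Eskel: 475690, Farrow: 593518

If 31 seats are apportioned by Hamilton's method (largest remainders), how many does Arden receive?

3

The standard divisor is 2838269/31 ≈ 91557.065.
Standard quotas: Arden 2.7512, Brisco 4.3576, Carrow 2.6261, Dorne 9.5870, Eskel 5.1956, Farrow 6.4825.
Lower quotas: Arden 2, Brisco 4, Carrow 2, Dorne 9, Eskel 5, Farrow 6 (sum 28, leaving 3 seats).
Remainders in descending order: Arden 0.7512, Carrow 0.6261, Dorne 0.5870, Farrow 0.4825, Brisco 0.3576, Eskel 0.1956.
Largest remainders: Arden, Carrow, Dorne receive the extra seats.
Arden receives 3.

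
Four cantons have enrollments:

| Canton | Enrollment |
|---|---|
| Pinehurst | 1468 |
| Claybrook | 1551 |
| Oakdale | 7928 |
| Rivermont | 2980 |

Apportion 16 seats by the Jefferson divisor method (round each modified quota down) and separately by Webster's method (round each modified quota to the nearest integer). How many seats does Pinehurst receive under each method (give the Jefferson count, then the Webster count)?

Jefferson: Pinehurst 1, Claybrook 2, Oakdale 10, Rivermont 3.
Webster: Pinehurst 2, Claybrook 2, Oakdale 9, Rivermont 3.
Pinehurst gets 1 under Jefferson and 2 under Webster.

1 and 2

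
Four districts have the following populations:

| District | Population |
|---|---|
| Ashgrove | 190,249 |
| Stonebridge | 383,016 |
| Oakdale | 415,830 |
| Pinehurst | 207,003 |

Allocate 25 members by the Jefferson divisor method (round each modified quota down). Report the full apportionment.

Standard divisor 1196098/25 ≈ 47843.92; standard quotas: Ashgrove 3.976, Stonebridge 8.006, Oakdale 8.691, Pinehurst 4.327.
Rounding down gives 3, 8, 8, 4 = 23 seats, so the divisor must be adjusted.
With modified divisor 44400: modified quotas Ashgrove 4.285, Stonebridge 8.626, Oakdale 9.366, Pinehurst 4.662.
Rounding down: Ashgrove 4, Stonebridge 8, Oakdale 9, Pinehurst 4 (total 25).

Ashgrove=4, Stonebridge=8, Oakdale=9, Pinehurst=4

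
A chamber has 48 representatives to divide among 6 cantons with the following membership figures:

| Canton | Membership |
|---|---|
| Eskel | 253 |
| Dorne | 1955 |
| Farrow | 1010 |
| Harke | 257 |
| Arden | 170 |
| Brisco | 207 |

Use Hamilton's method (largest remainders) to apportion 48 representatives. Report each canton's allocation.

Eskel 3; Dorne 24; Farrow 13; Harke 3; Arden 2; Brisco 3

Total 3852; standard divisor 3852/48 ≈ 80.25.
Standard quotas: Eskel 3.153, Dorne 24.361, Farrow 12.586, Harke 3.202, Arden 2.118, Brisco 2.579.
Lower quotas: Eskel 3, Dorne 24, Farrow 12, Harke 3, Arden 2, Brisco 2 (sum 46, leaving 2 seats).
Remainders in descending order: Farrow 0.586, Brisco 0.579, Dorne 0.361, Harke 0.202, Eskel 0.153, Arden 0.118.
Largest remainders: Farrow, Brisco receive the extra seats.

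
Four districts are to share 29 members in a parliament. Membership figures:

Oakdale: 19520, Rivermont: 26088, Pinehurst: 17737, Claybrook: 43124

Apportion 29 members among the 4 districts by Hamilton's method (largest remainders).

Oakdale 5, Rivermont 7, Pinehurst 5, Claybrook 12

Standard divisor: 106469 ÷ 29 ≈ 3671.345.
Standard quotas: Oakdale 5.3169, Rivermont 7.1058, Pinehurst 4.8312, Claybrook 11.7461.
Lower quotas: Oakdale 5, Rivermont 7, Pinehurst 4, Claybrook 11 (sum 27, leaving 2 seats).
Remainders in descending order: Pinehurst 0.8312, Claybrook 0.7461, Oakdale 0.3169, Rivermont 0.1058.
Largest remainders: Pinehurst, Claybrook receive the extra seats.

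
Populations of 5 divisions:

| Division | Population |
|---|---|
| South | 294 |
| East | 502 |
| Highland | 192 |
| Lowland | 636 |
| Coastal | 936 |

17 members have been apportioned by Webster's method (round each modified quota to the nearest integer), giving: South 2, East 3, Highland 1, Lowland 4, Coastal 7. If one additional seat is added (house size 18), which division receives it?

Priority for the next seat is population ÷ (current seats + 0.5).
Priorities: South 117.600, East 143.429, Highland 128.000, Lowland 141.333, Coastal 124.800.
Highest priority: East.

East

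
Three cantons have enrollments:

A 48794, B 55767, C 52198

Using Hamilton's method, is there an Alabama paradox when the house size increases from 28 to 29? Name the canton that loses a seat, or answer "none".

none

At 28 seats: A 9, B 10, C 9.
At 29 seats: A 9, B 10, C 10.
No canton's allocation decreased.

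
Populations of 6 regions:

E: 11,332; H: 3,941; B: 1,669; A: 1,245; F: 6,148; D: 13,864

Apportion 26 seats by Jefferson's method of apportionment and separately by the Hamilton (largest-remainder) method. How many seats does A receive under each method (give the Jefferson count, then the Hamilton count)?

Jefferson: E 8, H 3, B 1, A 0, F 4, D 10.
Hamilton: E 8, H 3, B 1, A 1, F 4, D 9.
A gets 0 under Jefferson and 1 under Hamilton.

0 and 1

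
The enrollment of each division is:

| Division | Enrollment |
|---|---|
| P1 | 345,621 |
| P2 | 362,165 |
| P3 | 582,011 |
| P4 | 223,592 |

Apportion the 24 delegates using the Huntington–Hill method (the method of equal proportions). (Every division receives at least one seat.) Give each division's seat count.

P1 5; P2 6; P3 9; P4 4

With divisor 63823: modified quotas P1 5.415, P2 5.675, P3 9.119, P4 3.503.
Geometric-mean thresholds: P1 √(5·6)=5.477, P2 √(5·6)=5.477, P3 √(9·10)=9.487, P4 √(3·4)=3.464.
Each quota rounded against its threshold gives P1 5, P2 6, P3 9, P4 4 (total 24).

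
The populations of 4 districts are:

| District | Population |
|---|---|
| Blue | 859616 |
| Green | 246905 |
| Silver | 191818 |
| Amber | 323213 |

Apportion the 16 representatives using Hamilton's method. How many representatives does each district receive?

Standard divisor: 1621552 ÷ 16 = 101347.
Standard quotas: Blue 8.4819, Green 2.4362, Silver 1.8927, Amber 3.1892.
Lower quotas: Blue 8, Green 2, Silver 1, Amber 3 (sum 14, leaving 2 seats).
Remainders in descending order: Silver 0.8927, Blue 0.4819, Green 0.4362, Amber 0.1892.
Largest remainders: Silver, Blue receive the extra seats.

Blue 9; Green 2; Silver 2; Amber 3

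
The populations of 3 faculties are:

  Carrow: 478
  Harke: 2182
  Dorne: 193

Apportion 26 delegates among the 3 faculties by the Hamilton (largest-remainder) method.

Carrow: 4, Harke: 20, Dorne: 2

Standard divisor: 2853 ÷ 26 ≈ 109.731.
Standard quotas: Carrow 4.356, Harke 19.885, Dorne 1.759.
Lower quotas: Carrow 4, Harke 19, Dorne 1 (sum 24, leaving 2 seats).
Remainders in descending order: Harke 0.885, Dorne 0.759, Carrow 0.356.
The surplus seats go to Harke, Dorne.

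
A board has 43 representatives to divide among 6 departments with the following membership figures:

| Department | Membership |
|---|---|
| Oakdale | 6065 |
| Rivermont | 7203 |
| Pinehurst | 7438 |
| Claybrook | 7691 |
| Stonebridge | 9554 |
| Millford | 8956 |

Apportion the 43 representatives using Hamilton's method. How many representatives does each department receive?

Total 46907; standard divisor 46907/43 ≈ 1090.86.
Standard quotas: Oakdale 5.5598, Rivermont 6.6030, Pinehurst 6.8185, Claybrook 7.0504, Stonebridge 8.7582, Millford 8.2100.
Lower quotas: Oakdale 5, Rivermont 6, Pinehurst 6, Claybrook 7, Stonebridge 8, Millford 8 (sum 40, leaving 3 seats).
Remainders in descending order: Pinehurst 0.8185, Stonebridge 0.7582, Rivermont 0.6030, Oakdale 0.5598, Millford 0.2100, Claybrook 0.0504.
Largest remainders: Pinehurst, Stonebridge, Rivermont receive the extra seats.

Oakdale 5, Rivermont 7, Pinehurst 7, Claybrook 7, Stonebridge 9, Millford 8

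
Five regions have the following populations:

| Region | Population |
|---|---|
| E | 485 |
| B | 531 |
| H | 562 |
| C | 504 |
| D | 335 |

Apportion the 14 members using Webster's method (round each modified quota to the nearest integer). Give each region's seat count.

Standard divisor 2417/14 ≈ 172.643; standard quotas: E 2.809, B 3.076, H 3.255, C 2.919, D 1.940.
Rounding to the nearest integer gives E 3, B 3, H 3, C 3, D 2 — total 14, matching the house size, so no adjustment is needed.

E: 3; B: 3; H: 3; C: 3; D: 2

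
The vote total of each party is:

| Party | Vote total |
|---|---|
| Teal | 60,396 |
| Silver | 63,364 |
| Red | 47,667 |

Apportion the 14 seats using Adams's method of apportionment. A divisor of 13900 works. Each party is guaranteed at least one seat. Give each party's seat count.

With modified divisor 13900: modified quotas Teal 4.345, Silver 4.559, Red 3.429.
Rounding up: Teal 5, Silver 5, Red 4 (total 14).

Teal: 5; Silver: 5; Red: 4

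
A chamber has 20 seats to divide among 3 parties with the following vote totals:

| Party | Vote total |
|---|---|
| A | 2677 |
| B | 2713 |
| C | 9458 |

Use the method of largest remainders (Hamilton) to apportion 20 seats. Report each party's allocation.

A 3, B 4, C 13

Total 14848; standard divisor 14848/20 ≈ 742.4.
Standard quotas: A 3.6059, B 3.6544, C 12.7398.
Lower quotas: A 3, B 3, C 12 (sum 18, leaving 2 seats).
Remainders in descending order: C 0.7398, B 0.6544, A 0.6059.
The surplus seats go to C, B.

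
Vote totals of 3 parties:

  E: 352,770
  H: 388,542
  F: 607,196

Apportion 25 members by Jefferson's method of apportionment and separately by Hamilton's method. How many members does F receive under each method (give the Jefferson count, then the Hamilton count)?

12 and 11

Jefferson: E 6, H 7, F 12.
Hamilton: E 7, H 7, F 11.
F gets 12 under Jefferson and 11 under Hamilton.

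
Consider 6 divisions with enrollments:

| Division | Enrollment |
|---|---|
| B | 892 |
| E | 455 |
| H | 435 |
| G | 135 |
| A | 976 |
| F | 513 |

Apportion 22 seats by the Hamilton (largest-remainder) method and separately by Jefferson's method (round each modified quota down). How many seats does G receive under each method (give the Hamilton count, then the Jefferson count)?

1 and 0

Hamilton: B 6, E 3, H 3, G 1, A 6, F 3.
Jefferson: B 6, E 3, H 3, G 0, A 7, F 3.
G gets 1 under Hamilton and 0 under Jefferson.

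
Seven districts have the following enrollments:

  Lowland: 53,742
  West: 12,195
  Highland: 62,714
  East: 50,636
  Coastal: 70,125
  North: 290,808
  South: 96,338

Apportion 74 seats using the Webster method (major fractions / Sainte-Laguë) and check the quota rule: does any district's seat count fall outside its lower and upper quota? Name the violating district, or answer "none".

Standard quotas: Lowland 6.248, West 1.418, Highland 7.291, East 5.886, Coastal 8.152, North 33.806, South 11.199.
Webster allocation: Lowland 6, West 1, Highland 7, East 6, Coastal 8, North 35, South 11.
North has quota 33.806 (lower 33, upper 34) but receives 35 — outside the quota interval.

North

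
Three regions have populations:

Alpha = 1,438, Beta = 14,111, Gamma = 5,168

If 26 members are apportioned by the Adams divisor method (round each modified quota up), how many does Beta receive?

Standard divisor 20717/26 ≈ 796.808; standard quotas: Alpha 1.805, Beta 17.709, Gamma 6.486.
Rounding up gives 2, 18, 7 = 27 seats, so the divisor must be adjusted.
With modified divisor 850: modified quotas Alpha 1.692, Beta 16.601, Gamma 6.080.
Rounding up: Alpha 2, Beta 17, Gamma 7 (total 26).
Beta receives 17.

17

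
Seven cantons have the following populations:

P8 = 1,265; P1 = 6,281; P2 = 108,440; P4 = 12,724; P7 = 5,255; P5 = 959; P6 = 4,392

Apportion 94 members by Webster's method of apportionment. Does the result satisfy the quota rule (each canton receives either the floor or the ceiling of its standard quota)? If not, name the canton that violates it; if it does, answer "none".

P2

Standard quotas: P8 0.854, P1 4.238, P2 73.167, P4 8.585, P7 3.546, P5 0.647, P6 2.963.
Webster allocation: P8 1, P1 4, P2 72, P4 9, P7 4, P5 1, P6 3.
P2 has quota 73.167 (lower 73, upper 74) but receives 72 — outside the quota interval.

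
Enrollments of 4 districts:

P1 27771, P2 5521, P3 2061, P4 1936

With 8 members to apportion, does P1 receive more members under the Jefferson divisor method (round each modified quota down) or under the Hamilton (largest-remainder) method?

Jefferson

Jefferson: P1 7, P2 1, P3 0, P4 0.
Hamilton: P1 6, P2 1, P3 1, P4 0.
P1 gets 7 under Jefferson and 6 under Hamilton.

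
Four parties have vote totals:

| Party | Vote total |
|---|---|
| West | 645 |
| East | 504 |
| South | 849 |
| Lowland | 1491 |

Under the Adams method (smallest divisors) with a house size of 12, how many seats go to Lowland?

5

Standard divisor 3489/12 ≈ 290.75; standard quotas: West 2.218, East 1.733, South 2.920, Lowland 5.128.
Rounding up gives 3, 2, 3, 6 = 14 seats, so the divisor must be adjusted.
With modified divisor 350: modified quotas West 1.843, East 1.440, South 2.426, Lowland 4.260.
Rounding up: West 2, East 2, South 3, Lowland 5 (total 12).
Lowland receives 5.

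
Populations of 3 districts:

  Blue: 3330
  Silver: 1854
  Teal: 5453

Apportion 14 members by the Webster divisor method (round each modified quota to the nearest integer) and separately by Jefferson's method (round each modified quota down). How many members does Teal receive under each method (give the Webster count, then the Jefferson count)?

Webster: Blue 4, Silver 3, Teal 7.
Jefferson: Blue 4, Silver 2, Teal 8.
Teal gets 7 under Webster and 8 under Jefferson.

7 and 8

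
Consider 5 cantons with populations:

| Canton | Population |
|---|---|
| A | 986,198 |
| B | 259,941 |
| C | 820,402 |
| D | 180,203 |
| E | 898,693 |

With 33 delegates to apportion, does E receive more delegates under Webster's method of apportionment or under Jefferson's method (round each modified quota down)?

Webster: A 10, B 3, C 9, D 2, E 9.
Jefferson: A 10, B 2, C 9, D 2, E 10.
E gets 9 under Webster and 10 under Jefferson.

Jefferson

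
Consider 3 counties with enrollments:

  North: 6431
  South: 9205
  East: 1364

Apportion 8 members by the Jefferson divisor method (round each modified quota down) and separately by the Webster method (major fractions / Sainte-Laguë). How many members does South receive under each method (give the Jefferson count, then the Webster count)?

5 and 4

Jefferson: North 3, South 5, East 0.
Webster: North 3, South 4, East 1.
South gets 5 under Jefferson and 4 under Webster.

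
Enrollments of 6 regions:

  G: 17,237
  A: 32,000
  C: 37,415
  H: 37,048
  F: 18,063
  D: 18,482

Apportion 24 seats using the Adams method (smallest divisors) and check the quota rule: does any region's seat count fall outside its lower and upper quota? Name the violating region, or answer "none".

none

Standard quotas: G 2.582, A 4.793, C 5.604, H 5.549, F 2.705, D 2.768.
Adams allocation: G 3, A 5, C 5, H 5, F 3, D 3.
Every allocation lies between the lower and upper quota.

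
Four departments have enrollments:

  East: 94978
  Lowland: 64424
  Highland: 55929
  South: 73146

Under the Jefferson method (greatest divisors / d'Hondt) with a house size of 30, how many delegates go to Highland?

Standard divisor 288477/30 ≈ 9615.9; standard quotas: East 9.877, Lowland 6.700, Highland 5.816, South 7.607.
Rounding down gives 9, 6, 5, 7 = 27 seats, so the divisor must be adjusted.
With modified divisor 9170: modified quotas East 10.357, Lowland 7.026, Highland 6.099, South 7.977.
Rounding down: East 10, Lowland 7, Highland 6, South 7 (total 30).
Highland receives 6.

6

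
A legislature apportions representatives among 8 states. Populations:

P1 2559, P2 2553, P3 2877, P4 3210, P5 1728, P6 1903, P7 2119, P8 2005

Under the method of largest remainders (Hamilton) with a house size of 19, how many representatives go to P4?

3

Total 18954; standard divisor 18954/19 ≈ 997.579.
Standard quotas: P1 2.565, P2 2.559, P3 2.884, P4 3.218, P5 1.732, P6 1.908, P7 2.124, P8 2.010.
Lower quotas: P1 2, P2 2, P3 2, P4 3, P5 1, P6 1, P7 2, P8 2 (sum 15, leaving 4 seats).
Remainders in descending order: P6 0.908, P3 0.884, P5 0.732, P1 0.565, P2 0.559, P4 0.218, P7 0.124, P8 0.010.
Largest remainders: P6, P3, P5, P1 receive the extra seats.
P4 receives 3.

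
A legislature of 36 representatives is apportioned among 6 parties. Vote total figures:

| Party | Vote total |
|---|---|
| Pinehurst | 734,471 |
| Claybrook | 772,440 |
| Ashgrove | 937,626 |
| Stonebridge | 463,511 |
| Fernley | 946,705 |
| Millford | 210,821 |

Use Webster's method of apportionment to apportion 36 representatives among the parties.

Pinehurst: 7, Claybrook: 7, Ashgrove: 8, Stonebridge: 4, Fernley: 8, Millford: 2

Standard divisor 4065574/36 ≈ 112932.611; standard quotas: Pinehurst 6.504, Claybrook 6.840, Ashgrove 8.303, Stonebridge 4.104, Fernley 8.383, Millford 1.867.
Rounding to the nearest integer gives Pinehurst 7, Claybrook 7, Ashgrove 8, Stonebridge 4, Fernley 8, Millford 2 — total 36, matching the house size, so no adjustment is needed.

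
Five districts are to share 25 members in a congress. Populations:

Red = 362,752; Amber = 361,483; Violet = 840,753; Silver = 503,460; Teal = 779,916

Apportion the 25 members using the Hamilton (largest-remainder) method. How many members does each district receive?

Red 3, Amber 3, Violet 7, Silver 5, Teal 7

Total 2848364; standard divisor 2848364/25 ≈ 113934.56.
Standard quotas: Red 3.1839, Amber 3.1727, Violet 7.3793, Silver 4.4189, Teal 6.8453.
Lower quotas: Red 3, Amber 3, Violet 7, Silver 4, Teal 6 (sum 23, leaving 2 seats).
Remainders in descending order: Teal 0.8453, Silver 0.4189, Violet 0.3793, Red 0.1839, Amber 0.1727.
Largest remainders: Teal, Silver receive the extra seats.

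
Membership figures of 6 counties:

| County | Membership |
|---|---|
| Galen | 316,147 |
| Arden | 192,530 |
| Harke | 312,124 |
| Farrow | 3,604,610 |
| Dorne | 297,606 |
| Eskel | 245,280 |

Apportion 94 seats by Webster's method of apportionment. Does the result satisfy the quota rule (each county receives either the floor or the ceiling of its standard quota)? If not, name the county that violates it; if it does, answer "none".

Farrow

Standard quotas: Galen 5.981, Arden 3.643, Harke 5.905, Farrow 68.199, Dorne 5.631, Eskel 4.641.
Webster allocation: Galen 6, Arden 4, Harke 6, Farrow 67, Dorne 6, Eskel 5.
Farrow has quota 68.199 (lower 68, upper 69) but receives 67 — outside the quota interval.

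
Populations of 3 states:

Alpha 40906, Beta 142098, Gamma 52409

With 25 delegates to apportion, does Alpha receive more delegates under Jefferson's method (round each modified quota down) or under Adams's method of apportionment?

Adams

Jefferson: Alpha 4, Beta 16, Gamma 5.
Adams: Alpha 5, Beta 14, Gamma 6.
Alpha gets 4 under Jefferson and 5 under Adams.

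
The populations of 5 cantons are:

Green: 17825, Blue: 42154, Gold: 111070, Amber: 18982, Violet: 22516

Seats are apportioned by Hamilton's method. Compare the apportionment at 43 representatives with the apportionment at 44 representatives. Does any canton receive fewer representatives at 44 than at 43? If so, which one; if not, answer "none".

Violet

At 43 seats: Green 4, Blue 8, Gold 22, Amber 4, Violet 5.
At 44 seats: Green 4, Blue 9, Gold 23, Amber 4, Violet 4.
Violet drops from 5 to 4.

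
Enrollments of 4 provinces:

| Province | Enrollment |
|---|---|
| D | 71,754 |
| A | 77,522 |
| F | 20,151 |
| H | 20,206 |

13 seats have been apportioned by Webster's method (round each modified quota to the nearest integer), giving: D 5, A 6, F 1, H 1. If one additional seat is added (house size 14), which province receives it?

Priority for the next seat is population ÷ (current seats + 0.5).
Priorities: D 13046.182, A 11926.462, F 13434.000, H 13470.667.
Highest priority: H.

H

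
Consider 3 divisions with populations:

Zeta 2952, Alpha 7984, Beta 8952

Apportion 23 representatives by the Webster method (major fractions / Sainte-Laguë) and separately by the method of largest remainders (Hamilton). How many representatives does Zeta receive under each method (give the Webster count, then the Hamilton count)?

3 and 4

Webster: Zeta 3, Alpha 9, Beta 11.
Hamilton: Zeta 4, Alpha 9, Beta 10.
Zeta gets 3 under Webster and 4 under Hamilton.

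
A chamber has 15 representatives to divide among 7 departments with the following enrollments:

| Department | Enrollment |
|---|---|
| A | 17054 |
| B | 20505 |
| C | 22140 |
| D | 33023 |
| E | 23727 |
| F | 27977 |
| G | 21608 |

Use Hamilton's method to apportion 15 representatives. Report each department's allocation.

The standard divisor is 166034/15 ≈ 11068.933.
Standard quotas: A 1.5407, B 1.8525, C 2.0002, D 2.9834, E 2.1436, F 2.5275, G 1.9521.
Lower quotas: A 1, B 1, C 2, D 2, E 2, F 2, G 1 (sum 11, leaving 4 seats).
Remainders in descending order: D 0.9834, G 0.9521, B 0.8525, A 0.5407, F 0.5275, E 0.1436, C 0.0002.
Largest remainders: D, G, B, A receive the extra seats.

A: 2, B: 2, C: 2, D: 3, E: 2, F: 2, G: 2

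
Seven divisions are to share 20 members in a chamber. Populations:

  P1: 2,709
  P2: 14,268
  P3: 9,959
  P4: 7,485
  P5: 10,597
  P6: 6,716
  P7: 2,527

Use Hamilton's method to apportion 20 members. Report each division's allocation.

The standard divisor is 54261/20 ≈ 2713.05.
Standard quotas: P1 0.9985, P2 5.2590, P3 3.6708, P4 2.7589, P5 3.9059, P6 2.4754, P7 0.9314.
Lower quotas: P1 0, P2 5, P3 3, P4 2, P5 3, P6 2, P7 0 (sum 15, leaving 5 seats).
Remainders in descending order: P1 0.9985, P7 0.9314, P5 0.9059, P4 0.7589, P3 0.6708, P6 0.4754, P2 0.2590.
Largest remainders: P1, P7, P5, P4, P3 receive the extra seats.

P1 1; P2 5; P3 4; P4 3; P5 4; P6 2; P7 1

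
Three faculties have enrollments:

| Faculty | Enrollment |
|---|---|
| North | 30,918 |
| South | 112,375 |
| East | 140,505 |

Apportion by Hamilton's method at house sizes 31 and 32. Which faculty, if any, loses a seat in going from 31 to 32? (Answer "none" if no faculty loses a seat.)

At 31 seats: North 4, South 12, East 15.
At 32 seats: North 3, South 13, East 16.
North drops from 4 to 3.

North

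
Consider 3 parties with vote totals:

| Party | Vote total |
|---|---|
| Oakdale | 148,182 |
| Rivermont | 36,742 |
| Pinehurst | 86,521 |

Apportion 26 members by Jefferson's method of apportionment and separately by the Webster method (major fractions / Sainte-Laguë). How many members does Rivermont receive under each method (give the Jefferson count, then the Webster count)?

3 and 4

Jefferson: Oakdale 15, Rivermont 3, Pinehurst 8.
Webster: Oakdale 14, Rivermont 4, Pinehurst 8.
Rivermont gets 3 under Jefferson and 4 under Webster.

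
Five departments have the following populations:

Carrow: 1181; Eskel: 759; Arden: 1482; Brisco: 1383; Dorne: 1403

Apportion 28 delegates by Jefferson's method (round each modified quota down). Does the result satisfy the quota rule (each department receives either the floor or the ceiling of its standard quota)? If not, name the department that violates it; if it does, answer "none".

Standard quotas: Carrow 5.327, Eskel 3.423, Arden 6.684, Brisco 6.238, Dorne 6.328.
Jefferson allocation: Carrow 5, Eskel 3, Arden 7, Brisco 6, Dorne 7.
Every allocation lies between the lower and upper quota.

none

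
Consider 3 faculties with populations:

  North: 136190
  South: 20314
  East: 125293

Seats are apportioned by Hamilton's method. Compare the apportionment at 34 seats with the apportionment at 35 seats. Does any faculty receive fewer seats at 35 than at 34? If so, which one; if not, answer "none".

South

At 34 seats: North 16, South 3, East 15.
At 35 seats: North 17, South 2, East 16.
South drops from 3 to 2.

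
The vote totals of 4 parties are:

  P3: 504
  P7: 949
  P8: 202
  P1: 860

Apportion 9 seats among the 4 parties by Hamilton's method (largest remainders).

P3=2; P7=3; P8=1; P1=3

The standard divisor is 2515/9 ≈ 279.444.
Standard quotas: P3 1.804, P7 3.396, P8 0.723, P1 3.078.
Lower quotas: P3 1, P7 3, P8 0, P1 3 (sum 7, leaving 2 seats).
Remainders in descending order: P3 0.804, P8 0.723, P7 0.396, P1 0.078.
The surplus seats go to P3, P8.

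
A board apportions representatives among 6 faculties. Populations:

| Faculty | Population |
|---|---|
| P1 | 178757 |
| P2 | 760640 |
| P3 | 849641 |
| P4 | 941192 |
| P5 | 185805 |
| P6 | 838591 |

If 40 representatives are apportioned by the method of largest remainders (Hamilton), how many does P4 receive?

Standard divisor: 3754626 ÷ 40 ≈ 93865.65.
Standard quotas: P1 1.9044, P2 8.1035, P3 9.0517, P4 10.0270, P5 1.9795, P6 8.9339.
Lower quotas: P1 1, P2 8, P3 9, P4 10, P5 1, P6 8 (sum 37, leaving 3 seats).
Remainders in descending order: P5 0.9795, P6 0.9339, P1 0.9044, P2 0.1035, P3 0.0517, P4 0.0270.
Largest remainders: P5, P6, P1 receive the extra seats.
P4 receives 10.

10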